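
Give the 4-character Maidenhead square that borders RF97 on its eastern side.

Longitude square 9; +1 → 10, wraps to 0, carry into field.
Longitude field R = 17; +1 → 18, wraps to 0 = A, wrapping around the antimeridian.
The latitude characters are unchanged.

AF07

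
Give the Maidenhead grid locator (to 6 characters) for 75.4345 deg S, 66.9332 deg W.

Shift to the Maidenhead origin (180°W, 90°S): lon 113.0668, lat 14.5655.
Field: 113.0668/20 → 5 → F, 14.5655/10 → 1 → B; chars FB.
Square: 13.0668/2 → 6, 4.5655/1 → 4; chars 64.
Subsquare: 1.0668/0.0833333 → 12 → m, 0.5655/0.0416667 → 13 → n; chars mn.

FB64mn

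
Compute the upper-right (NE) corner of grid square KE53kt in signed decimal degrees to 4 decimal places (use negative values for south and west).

-46.1667, 30.9167

Field K=10, E=4: +10·20° lon, +4·10° lat → SW at lon 20°, lat -50°.
Square 5, 3: +5·2° lon, +3·1° lat → SW at lon 30°, lat -47°.
Subsquare k=10, t=19: +10·0.0833333° lon, +19·0.0416667° lat → SW at lon 30.8333°, lat -46.2083°.
Cell spans 0.0833333° lon × 0.0416667° lat. NE corner is SW corner plus one full cell.
latitude -46.1667, longitude 30.9167.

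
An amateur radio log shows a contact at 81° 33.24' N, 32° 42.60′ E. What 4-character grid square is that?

Shift to the Maidenhead origin (180°W, 90°S): lon 212.71, lat 171.55.
Field: 212.71/20 → 10 → K, 171.55/10 → 17 → R; chars KR.
Square: 12.71/2 → 6, 1.55/1 → 1; chars 61.

KR61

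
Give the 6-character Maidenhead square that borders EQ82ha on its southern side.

Latitude subsquare a = 0; −1 → -1, wraps to 23 = x, carry into square.
Latitude square 2; −1 → 1.
The longitude characters are unchanged.

EQ81hx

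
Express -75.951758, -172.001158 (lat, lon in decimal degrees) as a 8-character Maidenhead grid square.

AB34xb91

Add 180° to longitude and 90° to latitude: 7.99884, 14.04824.
Field: lon ⌊7.99884/20⌋ = 0 → A; lat ⌊14.04824/10⌋ = 1 → B.
Square: lon ⌊7.99884/2⌋ = 3; lat ⌊4.04824/1⌋ = 4.
Subsquare: lon ⌊1.99884/0.0833333⌋ = 23 → x; lat ⌊0.04824/0.0416667⌋ = 1 → b.
Extended square: lon ⌊0.08218/0.00833333⌋ = 9; lat ⌊0.00658/0.00416667⌋ = 1.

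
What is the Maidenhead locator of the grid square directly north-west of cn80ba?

CN80ab

Longitude subsquare b = 1; −1 → 0 = a.
Latitude subsquare a = 0; +1 → 1 = b.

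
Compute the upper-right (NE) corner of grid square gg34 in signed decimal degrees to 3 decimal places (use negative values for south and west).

-25.000, -52.000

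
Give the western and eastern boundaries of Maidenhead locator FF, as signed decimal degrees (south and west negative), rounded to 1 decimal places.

-80.0, -60.0

Field F=5, F=5: +5·20° lon, +5·10° lat → SW at lon -80°, lat -40°.
Cell spans 20° lon × 10° lat.
west -80.0, east -60.0.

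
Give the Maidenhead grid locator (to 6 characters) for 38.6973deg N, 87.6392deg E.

Add 180° to longitude and 90° to latitude: 267.6392, 128.6973.
Field: 267.6392/20 → 13 → N, 128.6973/10 → 12 → M; chars NM.
Square: 7.6392/2 → 3, 8.6973/1 → 8; chars 38.
Subsquare: 1.6392/0.0833333 → 19 → t, 0.6973/0.0416667 → 16 → q; chars tq.

NM38tq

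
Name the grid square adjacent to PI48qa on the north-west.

Longitude subsquare q = 16; −1 → 15 = p.
Latitude subsquare a = 0; +1 → 1 = b.

PI48pb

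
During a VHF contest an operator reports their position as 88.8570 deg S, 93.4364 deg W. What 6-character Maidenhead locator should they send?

EA31gd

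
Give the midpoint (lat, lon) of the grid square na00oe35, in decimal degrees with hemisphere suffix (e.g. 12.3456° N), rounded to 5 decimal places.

89.81042° S, 81.19583° E

Field N=13, A=0: +13·20° lon, +0·10° lat → SW at lon 80°, lat -90°.
Square 0, 0: +0·2° lon, +0·1° lat → SW at lon 80°, lat -90°.
Subsquare o=14, e=4: +14·0.0833333° lon, +4·0.0416667° lat → SW at lon 81.1667°, lat -89.8333°.
Extended square 3, 5: +3·0.00833333° lon, +5·0.00416667° lat → SW at lon 81.1917°, lat -89.8125°.
Cell spans 0.00833333° lon × 0.00416667° lat. Centre is SW corner plus half of each.
latitude 89.81042° S, longitude 81.19583° E.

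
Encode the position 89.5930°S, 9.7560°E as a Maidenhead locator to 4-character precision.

JA40

Add 180° to longitude and 90° to latitude: 189.76, 0.41.
Field: lon ⌊189.76/20⌋ = 9 → J; lat ⌊0.41/10⌋ = 0 → A.
Square: lon ⌊9.76/2⌋ = 4; lat ⌊0.41/1⌋ = 0.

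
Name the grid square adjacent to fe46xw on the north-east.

FE56ax

Longitude subsquare x = 23; +1 → 24, wraps to 0 = a, carry into square.
Longitude square 4; +1 → 5.
Latitude subsquare w = 22; +1 → 23 = x.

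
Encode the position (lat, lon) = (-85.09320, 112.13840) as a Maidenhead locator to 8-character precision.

Add 180° to longitude and 90° to latitude: 292.13840, 4.90680.
Field: 292.13840/20 → 14 → O, 4.90680/10 → 0 → A; chars OA.
Square: 12.13840/2 → 6, 4.90680/1 → 4; chars 64.
Subsquare: 0.13840/0.0833333 → 1 → b, 0.90680/0.0416667 → 21 → v; chars bv.
Extended square: 0.05507/0.00833333 → 6, 0.03180/0.00416667 → 7; chars 67.

OA64bv67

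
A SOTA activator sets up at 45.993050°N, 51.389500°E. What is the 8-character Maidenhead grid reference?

LN55qx68

Add 180° to longitude and 90° to latitude: 231.38950, 135.99305.
Field (20°×10°, letters A–R): 231.38950/20 → 11 → L, 135.99305/10 → 13 → N; chars LN.
Square (2°×1°, digits 0–9): 11.38950/2 → 5, 5.99305/1 → 5; chars 55.
Subsquare (5′×2.5′, letters a–x): 1.38950/0.0833333 → 16 → q, 0.99305/0.0416667 → 23 → x; chars qx.
Extended square (30″×15″, digits 0–9): 0.05617/0.00833333 → 6, 0.03472/0.00416667 → 8; chars 68.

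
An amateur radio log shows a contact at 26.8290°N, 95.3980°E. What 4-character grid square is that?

NL76

Add 180° to longitude and 90° to latitude: 275.40, 116.83.
Field (20°×10°, letters A–R): 275.40/20 → 13 → N, 116.83/10 → 11 → L; chars NL.
Square (2°×1°, digits 0–9): 15.40/2 → 7, 6.83/1 → 6; chars 76.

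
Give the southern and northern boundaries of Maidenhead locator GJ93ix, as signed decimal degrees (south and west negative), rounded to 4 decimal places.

3.9583, 4.0000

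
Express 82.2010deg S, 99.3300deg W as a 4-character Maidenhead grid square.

EA07

Shift to the Maidenhead origin (180°W, 90°S): lon 80.67, lat 7.80.
Field: lon ⌊80.67/20⌋ = 4 → E; lat ⌊7.80/10⌋ = 0 → A.
Square: lon ⌊0.67/2⌋ = 0; lat ⌊7.80/1⌋ = 7.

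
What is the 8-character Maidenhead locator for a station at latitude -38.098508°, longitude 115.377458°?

Add 180° to longitude and 90° to latitude: 295.37746, 51.90149.
Field: 295.37746/20 → 14 → O, 51.90149/10 → 5 → F; chars OF.
Square: 15.37746/2 → 7, 1.90149/1 → 1; chars 71.
Subsquare: 1.37746/0.0833333 → 16 → q, 0.90149/0.0416667 → 21 → v; chars qv.
Extended square: 0.04412/0.00833333 → 5, 0.02649/0.00416667 → 6; chars 56.

OF71qv56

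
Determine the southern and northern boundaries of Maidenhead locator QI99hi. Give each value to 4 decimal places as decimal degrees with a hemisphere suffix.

0.6667° S, 0.6250° S

Field Q=16, I=8: +16·20° lon, +8·10° lat → SW at lon 140°, lat -10°.
Square 9, 9: +9·2° lon, +9·1° lat → SW at lon 158°, lat -1°.
Subsquare h=7, i=8: +7·0.0833333° lon, +8·0.0416667° lat → SW at lon 158.583°, lat -0.666667°.
Cell spans 0.0833333° lon × 0.0416667° lat.
south 0.6667° S, north 0.6250° S.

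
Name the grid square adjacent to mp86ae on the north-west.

MP76xf

Longitude subsquare a = 0; −1 → -1, wraps to 23 = x, carry into square.
Longitude square 8; −1 → 7.
Latitude subsquare e = 4; +1 → 5 = f.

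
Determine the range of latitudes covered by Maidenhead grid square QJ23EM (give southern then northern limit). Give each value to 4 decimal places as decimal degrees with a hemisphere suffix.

3.5000° N, 3.5417° N

Field Q=16, J=9: +16·20° lon, +9·10° lat → SW at lon 140°, lat 0°.
Square 2, 3: +2·2° lon, +3·1° lat → SW at lon 144°, lat 3°.
Subsquare e=4, m=12: +4·0.0833333° lon, +12·0.0416667° lat → SW at lon 144.333°, lat 3.5°.
Cell spans 0.0833333° lon × 0.0416667° lat.
south 3.5000° N, north 3.5417° N.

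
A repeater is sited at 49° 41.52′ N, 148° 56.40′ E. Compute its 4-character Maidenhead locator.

Add 180° to longitude and 90° to latitude: 328.94, 139.69.
Field: lon ⌊328.94/20⌋ = 16 → Q; lat ⌊139.69/10⌋ = 13 → N.
Square: lon ⌊8.94/2⌋ = 4; lat ⌊9.69/1⌋ = 9.

QN49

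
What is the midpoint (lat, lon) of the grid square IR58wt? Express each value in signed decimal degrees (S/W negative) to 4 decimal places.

Field I=8, R=17: +8·20° lon, +17·10° lat → SW at lon -20°, lat 80°.
Square 5, 8: +5·2° lon, +8·1° lat → SW at lon -10°, lat 88°.
Subsquare w=22, t=19: +22·0.0833333° lon, +19·0.0416667° lat → SW at lon -8.16667°, lat 88.7917°.
Cell spans 0.0833333° lon × 0.0416667° lat. Centre is SW corner plus half of each.
latitude 88.8125, longitude -8.1250.

88.8125, -8.1250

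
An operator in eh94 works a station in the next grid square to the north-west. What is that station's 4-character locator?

Longitude square 9; −1 → 8.
Latitude square 4; +1 → 5.

EH85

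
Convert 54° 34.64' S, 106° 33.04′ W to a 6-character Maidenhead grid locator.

Add 180° to longitude and 90° to latitude: 73.4493, 35.4227.
Field: 73.4493/20 → 3 → D, 35.4227/10 → 3 → D; chars DD.
Square: 13.4493/2 → 6, 5.4227/1 → 5; chars 65.
Subsquare: 1.4493/0.0833333 → 17 → r, 0.4227/0.0416667 → 10 → k; chars rk.

DD65rk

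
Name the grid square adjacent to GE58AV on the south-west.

GE48xu

Longitude subsquare a = 0; −1 → -1, wraps to 23 = x, carry into square.
Longitude square 5; −1 → 4.
Latitude subsquare v = 21; −1 → 20 = u.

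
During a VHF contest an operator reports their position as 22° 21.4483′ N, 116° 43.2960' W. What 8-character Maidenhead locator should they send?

DL12pi35

Add 180° to longitude and 90° to latitude: 63.27840, 112.35747.
Field: 63.27840/20 → 3 → D, 112.35747/10 → 11 → L; chars DL.
Square: 3.27840/2 → 1, 2.35747/1 → 2; chars 12.
Subsquare: 1.27840/0.0833333 → 15 → p, 0.35747/0.0416667 → 8 → i; chars pi.
Extended square: 0.02840/0.00833333 → 3, 0.02414/0.00416667 → 5; chars 35.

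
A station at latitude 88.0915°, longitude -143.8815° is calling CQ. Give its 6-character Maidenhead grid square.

Add 180° to longitude and 90° to latitude: 36.1185, 178.0915.
Field (20°×10°, letters A–R): lon ⌊36.1185/20⌋ = 1 → B; lat ⌊178.0915/10⌋ = 17 → R.
Square (2°×1°, digits 0–9): lon ⌊16.1185/2⌋ = 8; lat ⌊8.0915/1⌋ = 8.
Subsquare (5′×2.5′, letters a–x): lon ⌊0.1185/0.0833333⌋ = 1 → b; lat ⌊0.0915/0.0416667⌋ = 2 → c.

BR88bc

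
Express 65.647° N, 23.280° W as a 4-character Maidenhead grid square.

HP85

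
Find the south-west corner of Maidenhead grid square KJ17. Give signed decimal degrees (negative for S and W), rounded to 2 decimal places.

7.00, 22.00

Field K=10, J=9: +10·20° lon, +9·10° lat → SW at lon 20°, lat 0°.
Square 1, 7: +1·2° lon, +7·1° lat → SW at lon 22°, lat 7°.
latitude 7.00, longitude 22.00.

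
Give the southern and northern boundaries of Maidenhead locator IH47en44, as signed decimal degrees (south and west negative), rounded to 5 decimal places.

-12.44167, -12.43750

Field I=8, H=7: +8·20° lon, +7·10° lat → SW at lon -20°, lat -20°.
Square 4, 7: +4·2° lon, +7·1° lat → SW at lon -12°, lat -13°.
Subsquare e=4, n=13: +4·0.0833333° lon, +13·0.0416667° lat → SW at lon -11.6667°, lat -12.4583°.
Extended square 4, 4: +4·0.00833333° lon, +4·0.00416667° lat → SW at lon -11.6333°, lat -12.4417°.
Cell spans 0.00833333° lon × 0.00416667° lat.
south -12.44167, north -12.43750.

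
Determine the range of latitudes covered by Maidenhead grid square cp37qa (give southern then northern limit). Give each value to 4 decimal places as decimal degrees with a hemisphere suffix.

Field C=2, P=15: +2·20° lon, +15·10° lat → SW at lon -140°, lat 60°.
Square 3, 7: +3·2° lon, +7·1° lat → SW at lon -134°, lat 67°.
Subsquare q=16, a=0: +16·0.0833333° lon, +0·0.0416667° lat → SW at lon -132.667°, lat 67°.
Cell spans 0.0833333° lon × 0.0416667° lat.
south 67.0000° N, north 67.0417° N.

67.0000° N, 67.0417° N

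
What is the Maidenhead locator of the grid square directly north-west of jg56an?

Longitude subsquare a = 0; −1 → -1, wraps to 23 = x, carry into square.
Longitude square 5; −1 → 4.
Latitude subsquare n = 13; +1 → 14 = o.

JG46xo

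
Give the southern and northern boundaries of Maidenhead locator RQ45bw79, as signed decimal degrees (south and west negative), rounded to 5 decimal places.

Field R=17, Q=16: +17·20° lon, +16·10° lat → SW at lon 160°, lat 70°.
Square 4, 5: +4·2° lon, +5·1° lat → SW at lon 168°, lat 75°.
Subsquare b=1, w=22: +1·0.0833333° lon, +22·0.0416667° lat → SW at lon 168.083°, lat 75.9167°.
Extended square 7, 9: +7·0.00833333° lon, +9·0.00416667° lat → SW at lon 168.142°, lat 75.9542°.
Cell spans 0.00833333° lon × 0.00416667° lat.
south 75.95417, north 75.95833.

75.95417, 75.95833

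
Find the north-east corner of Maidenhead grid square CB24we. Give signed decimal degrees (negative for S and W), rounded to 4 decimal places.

Field C=2, B=1: +2·20° lon, +1·10° lat → SW at lon -140°, lat -80°.
Square 2, 4: +2·2° lon, +4·1° lat → SW at lon -136°, lat -76°.
Subsquare w=22, e=4: +22·0.0833333° lon, +4·0.0416667° lat → SW at lon -134.167°, lat -75.8333°.
Cell spans 0.0833333° lon × 0.0416667° lat. NE corner is SW corner plus one full cell.
latitude -75.7917, longitude -134.0833.

-75.7917, -134.0833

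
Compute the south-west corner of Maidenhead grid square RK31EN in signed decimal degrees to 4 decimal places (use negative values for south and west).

11.5417, 166.3333

Field R=17, K=10: +17·20° lon, +10·10° lat → SW at lon 160°, lat 10°.
Square 3, 1: +3·2° lon, +1·1° lat → SW at lon 166°, lat 11°.
Subsquare e=4, n=13: +4·0.0833333° lon, +13·0.0416667° lat → SW at lon 166.333°, lat 11.5417°.
latitude 11.5417, longitude 166.3333.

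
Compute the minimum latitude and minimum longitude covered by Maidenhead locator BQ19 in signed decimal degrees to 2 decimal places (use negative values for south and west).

79.00, -158.00

Field B=1, Q=16: +1·20° lon, +16·10° lat → SW at lon -160°, lat 70°.
Square 1, 9: +1·2° lon, +9·1° lat → SW at lon -158°, lat 79°.
latitude 79.00, longitude -158.00.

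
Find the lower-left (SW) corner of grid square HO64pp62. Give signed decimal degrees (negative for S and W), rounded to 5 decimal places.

54.63333, -26.70000

Field H=7, O=14: +7·20° lon, +14·10° lat → SW at lon -40°, lat 50°.
Square 6, 4: +6·2° lon, +4·1° lat → SW at lon -28°, lat 54°.
Subsquare p=15, p=15: +15·0.0833333° lon, +15·0.0416667° lat → SW at lon -26.75°, lat 54.625°.
Extended square 6, 2: +6·0.00833333° lon, +2·0.00416667° lat → SW at lon -26.7°, lat 54.6333°.
latitude 54.63333, longitude -26.70000.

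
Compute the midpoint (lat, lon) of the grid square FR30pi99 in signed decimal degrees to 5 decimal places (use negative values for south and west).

Field F=5, R=17: +5·20° lon, +17·10° lat → SW at lon -80°, lat 80°.
Square 3, 0: +3·2° lon, +0·1° lat → SW at lon -74°, lat 80°.
Subsquare p=15, i=8: +15·0.0833333° lon, +8·0.0416667° lat → SW at lon -72.75°, lat 80.3333°.
Extended square 9, 9: +9·0.00833333° lon, +9·0.00416667° lat → SW at lon -72.675°, lat 80.3708°.
Cell spans 0.00833333° lon × 0.00416667° lat. Centre is SW corner plus half of each.
latitude 80.37292, longitude -72.67083.

80.37292, -72.67083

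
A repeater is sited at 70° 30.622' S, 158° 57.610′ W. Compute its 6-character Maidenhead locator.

BB09ml

Offset from 180°W / 90°S: lon 21.0398°, lat 19.4896°.
Field (20°×10°, letters A–R): lon ⌊21.0398/20⌋ = 1 → B; lat ⌊19.4896/10⌋ = 1 → B.
Square (2°×1°, digits 0–9): lon ⌊1.0398/2⌋ = 0; lat ⌊9.4896/1⌋ = 9.
Subsquare (5′×2.5′, letters a–x): lon ⌊1.0398/0.0833333⌋ = 12 → m; lat ⌊0.4896/0.0416667⌋ = 11 → l.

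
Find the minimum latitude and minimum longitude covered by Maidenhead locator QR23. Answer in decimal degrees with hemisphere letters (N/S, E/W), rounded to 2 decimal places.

83.00° N, 144.00° E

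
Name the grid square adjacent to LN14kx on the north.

LN15ka

Latitude subsquare x = 23; +1 → 24, wraps to 0 = a, carry into square.
Latitude square 4; +1 → 5.
The longitude characters are unchanged.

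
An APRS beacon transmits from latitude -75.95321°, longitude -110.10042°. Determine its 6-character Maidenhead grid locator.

Add 180° to longitude and 90° to latitude: 69.8996, 14.0468.
Field (20°×10°, letters A–R): 69.8996/20 → 3 → D, 14.0468/10 → 1 → B; chars DB.
Square (2°×1°, digits 0–9): 9.8996/2 → 4, 4.0468/1 → 4; chars 44.
Subsquare (5′×2.5′, letters a–x): 1.8996/0.0833333 → 22 → w, 0.0468/0.0416667 → 1 → b; chars wb.

DB44wb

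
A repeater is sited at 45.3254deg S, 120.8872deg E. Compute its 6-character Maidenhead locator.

Add 180° to longitude and 90° to latitude: 300.8872, 44.6746.
Field (20°×10°, letters A–R): 300.8872/20 → 15 → P, 44.6746/10 → 4 → E; chars PE.
Square (2°×1°, digits 0–9): 0.8872/2 → 0, 4.6746/1 → 4; chars 04.
Subsquare (5′×2.5′, letters a–x): 0.8872/0.0833333 → 10 → k, 0.6746/0.0416667 → 16 → q; chars kq.

PE04kq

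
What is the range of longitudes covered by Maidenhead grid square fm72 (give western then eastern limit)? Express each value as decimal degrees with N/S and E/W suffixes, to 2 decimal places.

Field F=5, M=12: +5·20° lon, +12·10° lat → SW at lon -80°, lat 30°.
Square 7, 2: +7·2° lon, +2·1° lat → SW at lon -66°, lat 32°.
Cell spans 2° lon × 1° lat.
west 66.00° W, east 64.00° W.

66.00° W, 64.00° W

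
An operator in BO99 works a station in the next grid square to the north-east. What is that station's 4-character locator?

CP00

Longitude square 9; +1 → 10, wraps to 0, carry into field.
Longitude field B = 1; +1 → 2 = C.
Latitude square 9; +1 → 10, wraps to 0, carry into field.
Latitude field O = 14; +1 → 15 = P.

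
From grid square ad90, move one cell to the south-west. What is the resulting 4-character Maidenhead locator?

Longitude square 9; −1 → 8.
Latitude square 0; −1 → -1, wraps to 9, carry into field.
Latitude field D = 3; −1 → 2 = C.

AC89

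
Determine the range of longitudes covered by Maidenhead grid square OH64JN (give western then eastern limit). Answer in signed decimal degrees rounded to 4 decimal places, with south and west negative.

Field O=14, H=7: +14·20° lon, +7·10° lat → SW at lon 100°, lat -20°.
Square 6, 4: +6·2° lon, +4·1° lat → SW at lon 112°, lat -16°.
Subsquare j=9, n=13: +9·0.0833333° lon, +13·0.0416667° lat → SW at lon 112.75°, lat -15.4583°.
Cell spans 0.0833333° lon × 0.0416667° lat.
west 112.7500, east 112.8333.

112.7500, 112.8333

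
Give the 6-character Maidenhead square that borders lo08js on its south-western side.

LO08ir

Longitude subsquare j = 9; −1 → 8 = i.
Latitude subsquare s = 18; −1 → 17 = r.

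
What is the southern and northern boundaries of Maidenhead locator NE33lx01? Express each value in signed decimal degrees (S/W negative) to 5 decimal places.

Field N=13, E=4: +13·20° lon, +4·10° lat → SW at lon 80°, lat -50°.
Square 3, 3: +3·2° lon, +3·1° lat → SW at lon 86°, lat -47°.
Subsquare l=11, x=23: +11·0.0833333° lon, +23·0.0416667° lat → SW at lon 86.9167°, lat -46.0417°.
Extended square 0, 1: +0·0.00833333° lon, +1·0.00416667° lat → SW at lon 86.9167°, lat -46.0375°.
Cell spans 0.00833333° lon × 0.00416667° lat.
south -46.03750, north -46.03333.

-46.03750, -46.03333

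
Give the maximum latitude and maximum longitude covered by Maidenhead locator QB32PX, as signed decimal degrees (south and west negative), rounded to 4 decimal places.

Field Q=16, B=1: +16·20° lon, +1·10° lat → SW at lon 140°, lat -80°.
Square 3, 2: +3·2° lon, +2·1° lat → SW at lon 146°, lat -78°.
Subsquare p=15, x=23: +15·0.0833333° lon, +23·0.0416667° lat → SW at lon 147.25°, lat -77.0417°.
Cell spans 0.0833333° lon × 0.0416667° lat. NE corner is SW corner plus one full cell.
latitude -77.0000, longitude 147.3333.

-77.0000, 147.3333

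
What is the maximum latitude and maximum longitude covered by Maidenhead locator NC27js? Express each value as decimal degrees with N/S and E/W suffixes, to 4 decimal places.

Field N=13, C=2: +13·20° lon, +2·10° lat → SW at lon 80°, lat -70°.
Square 2, 7: +2·2° lon, +7·1° lat → SW at lon 84°, lat -63°.
Subsquare j=9, s=18: +9·0.0833333° lon, +18·0.0416667° lat → SW at lon 84.75°, lat -62.25°.
Cell spans 0.0833333° lon × 0.0416667° lat. NE corner is SW corner plus one full cell.
latitude 62.2083° S, longitude 84.8333° E.

62.2083° S, 84.8333° E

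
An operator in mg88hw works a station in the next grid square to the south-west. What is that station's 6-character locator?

MG88gv

Longitude subsquare h = 7; −1 → 6 = g.
Latitude subsquare w = 22; −1 → 21 = v.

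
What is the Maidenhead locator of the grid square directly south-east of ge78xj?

GE88ai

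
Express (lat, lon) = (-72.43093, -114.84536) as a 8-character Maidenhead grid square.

Add 180° to longitude and 90° to latitude: 65.15464, 17.56907.
Field (20°×10°, letters A–R): lon ⌊65.15464/20⌋ = 3 → D; lat ⌊17.56907/10⌋ = 1 → B.
Square (2°×1°, digits 0–9): lon ⌊5.15464/2⌋ = 2; lat ⌊7.56907/1⌋ = 7.
Subsquare (5′×2.5′, letters a–x): lon ⌊1.15464/0.0833333⌋ = 13 → n; lat ⌊0.56907/0.0416667⌋ = 13 → n.
Extended square (30″×15″, digits 0–9): lon ⌊0.07131/0.00833333⌋ = 8; lat ⌊0.02740/0.00416667⌋ = 6.

DB27nn86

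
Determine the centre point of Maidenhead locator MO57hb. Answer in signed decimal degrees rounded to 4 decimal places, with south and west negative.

57.0625, 70.6250

Field M=12, O=14: +12·20° lon, +14·10° lat → SW at lon 60°, lat 50°.
Square 5, 7: +5·2° lon, +7·1° lat → SW at lon 70°, lat 57°.
Subsquare h=7, b=1: +7·0.0833333° lon, +1·0.0416667° lat → SW at lon 70.5833°, lat 57.0417°.
Cell spans 0.0833333° lon × 0.0416667° lat. Centre is SW corner plus half of each.
latitude 57.0625, longitude 70.6250.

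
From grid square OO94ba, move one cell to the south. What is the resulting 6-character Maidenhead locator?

OO93bx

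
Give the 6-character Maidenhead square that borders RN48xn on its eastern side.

Longitude subsquare x = 23; +1 → 24, wraps to 0 = a, carry into square.
Longitude square 4; +1 → 5.
The latitude characters are unchanged.

RN58an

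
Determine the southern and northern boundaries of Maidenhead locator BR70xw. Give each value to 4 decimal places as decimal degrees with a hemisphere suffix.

80.9167° N, 80.9583° N

Field B=1, R=17: +1·20° lon, +17·10° lat → SW at lon -160°, lat 80°.
Square 7, 0: +7·2° lon, +0·1° lat → SW at lon -146°, lat 80°.
Subsquare x=23, w=22: +23·0.0833333° lon, +22·0.0416667° lat → SW at lon -144.083°, lat 80.9167°.
Cell spans 0.0833333° lon × 0.0416667° lat.
south 80.9167° N, north 80.9583° N.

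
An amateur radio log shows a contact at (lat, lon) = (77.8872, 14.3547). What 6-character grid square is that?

JQ77ev

Shift to the Maidenhead origin (180°W, 90°S): lon 194.3547, lat 167.8872.
Field: 194.3547/20 → 9 → J, 167.8872/10 → 16 → Q; chars JQ.
Square: 14.3547/2 → 7, 7.8872/1 → 7; chars 77.
Subsquare: 0.3547/0.0833333 → 4 → e, 0.8872/0.0416667 → 21 → v; chars ev.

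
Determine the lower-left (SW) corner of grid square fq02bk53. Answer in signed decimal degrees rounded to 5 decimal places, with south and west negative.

72.42917, -79.87500

Field F=5, Q=16: +5·20° lon, +16·10° lat → SW at lon -80°, lat 70°.
Square 0, 2: +0·2° lon, +2·1° lat → SW at lon -80°, lat 72°.
Subsquare b=1, k=10: +1·0.0833333° lon, +10·0.0416667° lat → SW at lon -79.9167°, lat 72.4167°.
Extended square 5, 3: +5·0.00833333° lon, +3·0.00416667° lat → SW at lon -79.875°, lat 72.4292°.
latitude 72.42917, longitude -79.87500.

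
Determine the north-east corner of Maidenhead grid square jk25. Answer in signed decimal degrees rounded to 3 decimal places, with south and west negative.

Field J=9, K=10: +9·20° lon, +10·10° lat → SW at lon 0°, lat 10°.
Square 2, 5: +2·2° lon, +5·1° lat → SW at lon 4°, lat 15°.
Cell spans 2° lon × 1° lat. NE corner is SW corner plus one full cell.
latitude 16.000, longitude 6.000.

16.000, 6.000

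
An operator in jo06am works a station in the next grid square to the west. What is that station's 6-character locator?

IO96xm

Longitude subsquare a = 0; −1 → -1, wraps to 23 = x, carry into square.
Longitude square 0; −1 → -1, wraps to 9, carry into field.
Longitude field J = 9; −1 → 8 = I.
The latitude characters are unchanged.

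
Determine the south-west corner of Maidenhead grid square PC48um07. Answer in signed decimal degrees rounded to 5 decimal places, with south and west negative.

-61.47083, 129.66667

Field P=15, C=2: +15·20° lon, +2·10° lat → SW at lon 120°, lat -70°.
Square 4, 8: +4·2° lon, +8·1° lat → SW at lon 128°, lat -62°.
Subsquare u=20, m=12: +20·0.0833333° lon, +12·0.0416667° lat → SW at lon 129.667°, lat -61.5°.
Extended square 0, 7: +0·0.00833333° lon, +7·0.00416667° lat → SW at lon 129.667°, lat -61.4708°.
latitude -61.47083, longitude 129.66667.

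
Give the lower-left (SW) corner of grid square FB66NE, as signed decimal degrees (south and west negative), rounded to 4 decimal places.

-73.8333, -66.9167

Field F=5, B=1: +5·20° lon, +1·10° lat → SW at lon -80°, lat -80°.
Square 6, 6: +6·2° lon, +6·1° lat → SW at lon -68°, lat -74°.
Subsquare n=13, e=4: +13·0.0833333° lon, +4·0.0416667° lat → SW at lon -66.9167°, lat -73.8333°.
latitude -73.8333, longitude -66.9167.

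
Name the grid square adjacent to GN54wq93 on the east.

GN54xq03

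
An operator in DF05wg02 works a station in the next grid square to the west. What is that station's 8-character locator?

DF05vg92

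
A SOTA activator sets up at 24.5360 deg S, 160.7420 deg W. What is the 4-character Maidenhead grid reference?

AG95

Add 180° to longitude and 90° to latitude: 19.26, 65.46.
Field: 19.26/20 → 0 → A, 65.46/10 → 6 → G; chars AG.
Square: 19.26/2 → 9, 5.46/1 → 5; chars 95.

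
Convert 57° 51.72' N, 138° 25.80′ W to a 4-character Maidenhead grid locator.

CO07

Add 180° to longitude and 90° to latitude: 41.57, 147.86.
Field: 41.57/20 → 2 → C, 147.86/10 → 14 → O; chars CO.
Square: 1.57/2 → 0, 7.86/1 → 7; chars 07.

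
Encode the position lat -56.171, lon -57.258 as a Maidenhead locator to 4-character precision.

Shift to the Maidenhead origin (180°W, 90°S): lon 122.74, lat 33.83.
Field (20°×10°, letters A–R): lon ⌊122.74/20⌋ = 6 → G; lat ⌊33.83/10⌋ = 3 → D.
Square (2°×1°, digits 0–9): lon ⌊2.74/2⌋ = 1; lat ⌊3.83/1⌋ = 3.

GD13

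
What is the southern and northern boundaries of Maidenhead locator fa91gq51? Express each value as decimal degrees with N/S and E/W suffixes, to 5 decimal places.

Field F=5, A=0: +5·20° lon, +0·10° lat → SW at lon -80°, lat -90°.
Square 9, 1: +9·2° lon, +1·1° lat → SW at lon -62°, lat -89°.
Subsquare g=6, q=16: +6·0.0833333° lon, +16·0.0416667° lat → SW at lon -61.5°, lat -88.3333°.
Extended square 5, 1: +5·0.00833333° lon, +1·0.00416667° lat → SW at lon -61.4583°, lat -88.3292°.
Cell spans 0.00833333° lon × 0.00416667° lat.
south 88.32917° S, north 88.32500° S.

88.32917° S, 88.32500° S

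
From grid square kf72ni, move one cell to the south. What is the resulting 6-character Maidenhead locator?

KF72nh

Latitude subsquare i = 8; −1 → 7 = h.
The longitude characters are unchanged.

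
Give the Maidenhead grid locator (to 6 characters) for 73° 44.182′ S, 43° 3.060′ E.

Shift to the Maidenhead origin (180°W, 90°S): lon 223.0510, lat 16.2636.
Field: lon ⌊223.0510/20⌋ = 11 → L; lat ⌊16.2636/10⌋ = 1 → B.
Square: lon ⌊3.0510/2⌋ = 1; lat ⌊6.2636/1⌋ = 6.
Subsquare: lon ⌊1.0510/0.0833333⌋ = 12 → m; lat ⌊0.2636/0.0416667⌋ = 6 → g.

LB16mg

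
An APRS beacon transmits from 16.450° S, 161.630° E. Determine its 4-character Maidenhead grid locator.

RH03

Shift to the Maidenhead origin (180°W, 90°S): lon 341.63, lat 73.55.
Field: lon ⌊341.63/20⌋ = 17 → R; lat ⌊73.55/10⌋ = 7 → H.
Square: lon ⌊1.63/2⌋ = 0; lat ⌊3.55/1⌋ = 3.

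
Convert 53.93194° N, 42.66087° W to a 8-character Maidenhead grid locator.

Add 180° to longitude and 90° to latitude: 137.33913, 143.93194.
Field: lon ⌊137.33913/20⌋ = 6 → G; lat ⌊143.93194/10⌋ = 14 → O.
Square: lon ⌊17.33913/2⌋ = 8; lat ⌊3.93194/1⌋ = 3.
Subsquare: lon ⌊1.33913/0.0833333⌋ = 16 → q; lat ⌊0.93194/0.0416667⌋ = 22 → w.
Extended square: lon ⌊0.00580/0.00833333⌋ = 0; lat ⌊0.01527/0.00416667⌋ = 3.

GO83qw03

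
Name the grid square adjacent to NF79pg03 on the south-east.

Longitude extended square 0; +1 → 1.
Latitude extended square 3; −1 → 2.

NF79pg12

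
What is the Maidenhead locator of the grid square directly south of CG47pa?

CG46px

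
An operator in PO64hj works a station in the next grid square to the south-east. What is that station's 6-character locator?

PO64ii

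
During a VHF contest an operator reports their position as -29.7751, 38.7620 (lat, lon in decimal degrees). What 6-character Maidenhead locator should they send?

KG90jf

Offset from 180°W / 90°S: lon 218.7620°, lat 60.2249°.
Field: lon ⌊218.7620/20⌋ = 10 → K; lat ⌊60.2249/10⌋ = 6 → G.
Square: lon ⌊18.7620/2⌋ = 9; lat ⌊0.2249/1⌋ = 0.
Subsquare: lon ⌊0.7620/0.0833333⌋ = 9 → j; lat ⌊0.2249/0.0416667⌋ = 5 → f.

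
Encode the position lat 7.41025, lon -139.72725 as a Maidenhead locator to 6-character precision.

CJ07dj

Shift to the Maidenhead origin (180°W, 90°S): lon 40.2728, lat 97.4103.
Field: lon ⌊40.2728/20⌋ = 2 → C; lat ⌊97.4103/10⌋ = 9 → J.
Square: lon ⌊0.2728/2⌋ = 0; lat ⌊7.4103/1⌋ = 7.
Subsquare: lon ⌊0.2728/0.0833333⌋ = 3 → d; lat ⌊0.4103/0.0416667⌋ = 9 → j.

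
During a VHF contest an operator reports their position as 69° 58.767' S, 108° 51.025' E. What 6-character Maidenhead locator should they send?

Add 180° to longitude and 90° to latitude: 288.8504, 20.0206.
Field: lon ⌊288.8504/20⌋ = 14 → O; lat ⌊20.0206/10⌋ = 2 → C.
Square: lon ⌊8.8504/2⌋ = 4; lat ⌊0.0206/1⌋ = 0.
Subsquare: lon ⌊0.8504/0.0833333⌋ = 10 → k; lat ⌊0.0206/0.0416667⌋ = 0 → a.

OC40ka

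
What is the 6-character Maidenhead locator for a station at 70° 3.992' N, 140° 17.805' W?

BQ90ub

Offset from 180°W / 90°S: lon 39.7032°, lat 160.0665°.
Field: lon ⌊39.7032/20⌋ = 1 → B; lat ⌊160.0665/10⌋ = 16 → Q.
Square: lon ⌊19.7032/2⌋ = 9; lat ⌊0.0665/1⌋ = 0.
Subsquare: lon ⌊1.7032/0.0833333⌋ = 20 → u; lat ⌊0.0665/0.0416667⌋ = 1 → b.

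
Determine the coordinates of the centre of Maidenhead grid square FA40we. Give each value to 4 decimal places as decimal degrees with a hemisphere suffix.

89.8125° S, 70.1250° W

Field F=5, A=0: +5·20° lon, +0·10° lat → SW at lon -80°, lat -90°.
Square 4, 0: +4·2° lon, +0·1° lat → SW at lon -72°, lat -90°.
Subsquare w=22, e=4: +22·0.0833333° lon, +4·0.0416667° lat → SW at lon -70.1667°, lat -89.8333°.
Cell spans 0.0833333° lon × 0.0416667° lat. Centre is SW corner plus half of each.
latitude 89.8125° S, longitude 70.1250° W.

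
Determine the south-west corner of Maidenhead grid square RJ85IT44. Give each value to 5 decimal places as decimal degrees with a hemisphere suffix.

Field R=17, J=9: +17·20° lon, +9·10° lat → SW at lon 160°, lat 0°.
Square 8, 5: +8·2° lon, +5·1° lat → SW at lon 176°, lat 5°.
Subsquare i=8, t=19: +8·0.0833333° lon, +19·0.0416667° lat → SW at lon 176.667°, lat 5.79167°.
Extended square 4, 4: +4·0.00833333° lon, +4·0.00416667° lat → SW at lon 176.7°, lat 5.80833°.
latitude 5.80833° N, longitude 176.70000° E.

5.80833° N, 176.70000° E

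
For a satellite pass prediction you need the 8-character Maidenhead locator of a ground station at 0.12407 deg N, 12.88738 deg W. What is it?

IJ30nc39

Shift to the Maidenhead origin (180°W, 90°S): lon 167.11262, lat 90.12407.
Field: lon ⌊167.11262/20⌋ = 8 → I; lat ⌊90.12407/10⌋ = 9 → J.
Square: lon ⌊7.11262/2⌋ = 3; lat ⌊0.12407/1⌋ = 0.
Subsquare: lon ⌊1.11262/0.0833333⌋ = 13 → n; lat ⌊0.12407/0.0416667⌋ = 2 → c.
Extended square: lon ⌊0.02929/0.00833333⌋ = 3; lat ⌊0.04074/0.00416667⌋ = 9.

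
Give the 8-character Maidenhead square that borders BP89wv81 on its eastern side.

Longitude extended square 8; +1 → 9.
The latitude characters are unchanged.

BP89wv91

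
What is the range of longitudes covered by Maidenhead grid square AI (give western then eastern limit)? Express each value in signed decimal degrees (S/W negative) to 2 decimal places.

Field A=0, I=8: +0·20° lon, +8·10° lat → SW at lon -180°, lat -10°.
Cell spans 20° lon × 10° lat.
west -180.00, east -160.00.

-180.00, -160.00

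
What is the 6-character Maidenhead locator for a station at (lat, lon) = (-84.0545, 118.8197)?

OA95jw

Add 180° to longitude and 90° to latitude: 298.8197, 5.9455.
Field: 298.8197/20 → 14 → O, 5.9455/10 → 0 → A; chars OA.
Square: 18.8197/2 → 9, 5.9455/1 → 5; chars 95.
Subsquare: 0.8197/0.0833333 → 9 → j, 0.9455/0.0416667 → 22 → w; chars jw.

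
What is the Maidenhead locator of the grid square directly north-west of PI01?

OI92

Longitude square 0; −1 → -1, wraps to 9, carry into field.
Longitude field P = 15; −1 → 14 = O.
Latitude square 1; +1 → 2.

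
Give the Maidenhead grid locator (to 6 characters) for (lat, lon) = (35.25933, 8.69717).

JM45ig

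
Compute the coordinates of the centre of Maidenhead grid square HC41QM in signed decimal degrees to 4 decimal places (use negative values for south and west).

-68.4792, -30.6250

Field H=7, C=2: +7·20° lon, +2·10° lat → SW at lon -40°, lat -70°.
Square 4, 1: +4·2° lon, +1·1° lat → SW at lon -32°, lat -69°.
Subsquare q=16, m=12: +16·0.0833333° lon, +12·0.0416667° lat → SW at lon -30.6667°, lat -68.5°.
Cell spans 0.0833333° lon × 0.0416667° lat. Centre is SW corner plus half of each.
latitude -68.4792, longitude -30.6250.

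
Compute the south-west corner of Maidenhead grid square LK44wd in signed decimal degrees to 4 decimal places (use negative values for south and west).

Field L=11, K=10: +11·20° lon, +10·10° lat → SW at lon 40°, lat 10°.
Square 4, 4: +4·2° lon, +4·1° lat → SW at lon 48°, lat 14°.
Subsquare w=22, d=3: +22·0.0833333° lon, +3·0.0416667° lat → SW at lon 49.8333°, lat 14.125°.
latitude 14.1250, longitude 49.8333.

14.1250, 49.8333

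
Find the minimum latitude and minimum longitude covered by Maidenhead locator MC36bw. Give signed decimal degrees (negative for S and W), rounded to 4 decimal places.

-63.0833, 66.0833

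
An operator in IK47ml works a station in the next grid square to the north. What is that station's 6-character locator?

IK47mm

Latitude subsquare l = 11; +1 → 12 = m.
The longitude characters are unchanged.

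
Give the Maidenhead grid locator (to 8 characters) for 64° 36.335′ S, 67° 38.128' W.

FC65ej34

Offset from 180°W / 90°S: lon 112.36453°, lat 25.39442°.
Field (20°×10°, letters A–R): 112.36453/20 → 5 → F, 25.39442/10 → 2 → C; chars FC.
Square (2°×1°, digits 0–9): 12.36453/2 → 6, 5.39442/1 → 5; chars 65.
Subsquare (5′×2.5′, letters a–x): 0.36453/0.0833333 → 4 → e, 0.39442/0.0416667 → 9 → j; chars ej.
Extended square (30″×15″, digits 0–9): 0.03120/0.00833333 → 3, 0.01942/0.00416667 → 4; chars 34.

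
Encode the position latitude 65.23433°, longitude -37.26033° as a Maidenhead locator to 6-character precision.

Add 180° to longitude and 90° to latitude: 142.7397, 155.2343.
Field: lon ⌊142.7397/20⌋ = 7 → H; lat ⌊155.2343/10⌋ = 15 → P.
Square: lon ⌊2.7397/2⌋ = 1; lat ⌊5.2343/1⌋ = 5.
Subsquare: lon ⌊0.7397/0.0833333⌋ = 8 → i; lat ⌊0.2343/0.0416667⌋ = 5 → f.

HP15if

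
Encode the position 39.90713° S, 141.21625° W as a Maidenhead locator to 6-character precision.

BF90jc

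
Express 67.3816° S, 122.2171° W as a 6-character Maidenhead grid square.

Offset from 180°W / 90°S: lon 57.7829°, lat 22.6184°.
Field: 57.7829/20 → 2 → C, 22.6184/10 → 2 → C; chars CC.
Square: 17.7829/2 → 8, 2.6184/1 → 2; chars 82.
Subsquare: 1.7829/0.0833333 → 21 → v, 0.6184/0.0416667 → 14 → o; chars vo.

CC82vo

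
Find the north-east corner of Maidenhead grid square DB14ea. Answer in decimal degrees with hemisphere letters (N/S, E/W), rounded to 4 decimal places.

75.9583° S, 117.5833° W

Field D=3, B=1: +3·20° lon, +1·10° lat → SW at lon -120°, lat -80°.
Square 1, 4: +1·2° lon, +4·1° lat → SW at lon -118°, lat -76°.
Subsquare e=4, a=0: +4·0.0833333° lon, +0·0.0416667° lat → SW at lon -117.667°, lat -76°.
Cell spans 0.0833333° lon × 0.0416667° lat. NE corner is SW corner plus one full cell.
latitude 75.9583° S, longitude 117.5833° W.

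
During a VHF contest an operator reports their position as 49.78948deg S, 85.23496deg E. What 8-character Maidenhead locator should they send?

NE20of80

Add 180° to longitude and 90° to latitude: 265.23496, 40.21052.
Field: 265.23496/20 → 13 → N, 40.21052/10 → 4 → E; chars NE.
Square: 5.23496/2 → 2, 0.21052/1 → 0; chars 20.
Subsquare: 1.23496/0.0833333 → 14 → o, 0.21052/0.0416667 → 5 → f; chars of.
Extended square: 0.06829/0.00833333 → 8, 0.00219/0.00416667 → 0; chars 80.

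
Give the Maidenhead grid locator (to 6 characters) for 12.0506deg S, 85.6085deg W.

EH77ew

Offset from 180°W / 90°S: lon 94.3915°, lat 77.9494°.
Field (20°×10°, letters A–R): 94.3915/20 → 4 → E, 77.9494/10 → 7 → H; chars EH.
Square (2°×1°, digits 0–9): 14.3915/2 → 7, 7.9494/1 → 7; chars 77.
Subsquare (5′×2.5′, letters a–x): 0.3915/0.0833333 → 4 → e, 0.9494/0.0416667 → 22 → w; chars ew.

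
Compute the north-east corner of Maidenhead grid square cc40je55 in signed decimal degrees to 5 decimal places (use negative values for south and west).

-69.80833, -131.20000

Field C=2, C=2: +2·20° lon, +2·10° lat → SW at lon -140°, lat -70°.
Square 4, 0: +4·2° lon, +0·1° lat → SW at lon -132°, lat -70°.
Subsquare j=9, e=4: +9·0.0833333° lon, +4·0.0416667° lat → SW at lon -131.25°, lat -69.8333°.
Extended square 5, 5: +5·0.00833333° lon, +5·0.00416667° lat → SW at lon -131.208°, lat -69.8125°.
Cell spans 0.00833333° lon × 0.00416667° lat. NE corner is SW corner plus one full cell.
latitude -69.80833, longitude -131.20000.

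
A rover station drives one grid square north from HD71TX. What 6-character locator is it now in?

Latitude subsquare x = 23; +1 → 24, wraps to 0 = a, carry into square.
Latitude square 1; +1 → 2.
The longitude characters are unchanged.

HD72ta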